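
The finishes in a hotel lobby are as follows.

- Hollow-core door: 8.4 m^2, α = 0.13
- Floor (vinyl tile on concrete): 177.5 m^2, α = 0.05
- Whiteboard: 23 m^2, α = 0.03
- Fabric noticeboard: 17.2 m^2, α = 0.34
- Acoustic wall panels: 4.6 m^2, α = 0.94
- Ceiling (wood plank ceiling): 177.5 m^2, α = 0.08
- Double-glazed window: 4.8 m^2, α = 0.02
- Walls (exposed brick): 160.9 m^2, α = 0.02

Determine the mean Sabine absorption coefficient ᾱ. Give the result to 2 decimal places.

S = Σ Sᵢ = 8.4 + 177.5 + 23 + 17.2 + 4.6 + 177.5 + 4.8 + 160.9 = 573.9 m^2.
Weighted sum Σ Sα = 38.343.
ᾱ = A/S = 0.07.

0.07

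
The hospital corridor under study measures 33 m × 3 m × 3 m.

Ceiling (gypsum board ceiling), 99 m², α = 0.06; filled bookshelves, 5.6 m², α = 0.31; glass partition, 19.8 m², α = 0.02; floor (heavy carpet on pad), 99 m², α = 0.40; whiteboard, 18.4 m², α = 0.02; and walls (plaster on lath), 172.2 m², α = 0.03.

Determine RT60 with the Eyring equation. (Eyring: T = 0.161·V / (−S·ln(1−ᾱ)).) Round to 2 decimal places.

0.84 s

S = Σ Sᵢ = 414.0 m².
Absorption A = 99·0.06 + 5.6·0.31 + 19.8·0.02 + 99·0.40 + 18.4·0.02 + 172.2·0.03 = 53.206 sabins.
Mean coefficient ᾱ = A/S = 0.1285.
−S·ln(1−ᾱ) = −414.0 × ln(1 − 0.1285) = 56.941.
V = 33 × 3 × 3 = 297 m³.
RT60 = 0.161 × 297 / 56.941 = 0.84 s.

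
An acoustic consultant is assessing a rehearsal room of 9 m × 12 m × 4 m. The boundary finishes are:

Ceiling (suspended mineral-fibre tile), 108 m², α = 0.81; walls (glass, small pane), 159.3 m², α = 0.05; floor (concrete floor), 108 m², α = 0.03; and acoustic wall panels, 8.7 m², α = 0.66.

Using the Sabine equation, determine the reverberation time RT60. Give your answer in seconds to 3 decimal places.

0.666 sec

Summing Sᵢαᵢ: 87.480 + 7.965 + 3.240 + 5.742 → A = 104.427 sabins.
Room volume: 432 m³.
T = 0.161 V/A = 0.161·432/104.427 = 0.666 s.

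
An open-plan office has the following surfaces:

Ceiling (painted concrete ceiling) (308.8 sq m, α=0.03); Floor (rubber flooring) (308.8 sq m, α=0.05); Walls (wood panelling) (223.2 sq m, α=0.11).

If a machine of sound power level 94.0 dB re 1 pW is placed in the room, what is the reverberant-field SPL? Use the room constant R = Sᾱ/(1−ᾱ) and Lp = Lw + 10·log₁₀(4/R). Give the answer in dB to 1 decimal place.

82.8 dB

A = 49.256 sabins; S = 840.8 sq m.
ᾱ = 0.0586, so room constant R = A/(1−ᾱ) = 52.322 sq m.
Lp = Lw + 10 log₁₀(4/R) = 94.0 -11.17 = 82.8 dB.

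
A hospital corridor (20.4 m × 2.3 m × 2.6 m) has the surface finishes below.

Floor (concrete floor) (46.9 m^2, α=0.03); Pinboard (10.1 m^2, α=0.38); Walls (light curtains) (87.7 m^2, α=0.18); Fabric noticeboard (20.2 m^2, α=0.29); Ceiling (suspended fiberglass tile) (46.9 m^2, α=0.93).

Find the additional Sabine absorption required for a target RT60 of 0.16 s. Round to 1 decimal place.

A₁ = Σ Sᵢαᵢ = 46.9×0.03 + 10.1×0.38 + 87.7×0.18 + 20.2×0.29 + 46.9×0.93 = 70.506 sabins.
V = 121.992 m³. Required absorption A₂ = 0.161 × 121.992 / 0.16 = 122.754 sabins.
Shortfall: 122.754 − 70.506 = 52.2 sabins.

52.2 sabins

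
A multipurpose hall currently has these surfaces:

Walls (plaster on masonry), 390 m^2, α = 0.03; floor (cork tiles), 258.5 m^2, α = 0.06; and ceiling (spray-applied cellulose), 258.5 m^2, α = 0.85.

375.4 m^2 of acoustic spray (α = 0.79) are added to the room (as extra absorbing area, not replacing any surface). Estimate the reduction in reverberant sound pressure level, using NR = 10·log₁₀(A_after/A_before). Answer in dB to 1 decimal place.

A_before = Σ Sᵢαᵢ = 390·0.03 + 258.5·0.06 + 258.5·0.85 = 246.935 sabins.
Treatment contributes 375.4·0.79 = 296.566 sabins.
New total A_after = 543.501 sabins.
Reduction = 10 log₁₀(A_after/A_before) = 10 log₁₀(2.2010) = 3.4 dB.

3.4 dB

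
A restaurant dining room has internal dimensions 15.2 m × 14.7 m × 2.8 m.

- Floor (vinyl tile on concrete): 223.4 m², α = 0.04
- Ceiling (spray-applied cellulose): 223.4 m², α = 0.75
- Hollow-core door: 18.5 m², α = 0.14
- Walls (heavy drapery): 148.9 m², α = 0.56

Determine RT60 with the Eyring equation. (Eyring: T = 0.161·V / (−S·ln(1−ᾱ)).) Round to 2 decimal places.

S = Σ Sᵢ = 614.2 m².
Σ(Sᵢαᵢ) = 223.4·0.04 + 223.4·0.75 + 18.5·0.14 + 148.9·0.56 = 262.460.
ᾱ = 262.460 / 614.2 = 0.4273.
Eyring denominator: −S ln(1−ᾱ) = 342.351.
V = 15.2 × 14.7 × 2.8 = 625.632 m³.
RT60 = 0.161 × 625.632 / 342.351 = 0.29 s.

0.29 s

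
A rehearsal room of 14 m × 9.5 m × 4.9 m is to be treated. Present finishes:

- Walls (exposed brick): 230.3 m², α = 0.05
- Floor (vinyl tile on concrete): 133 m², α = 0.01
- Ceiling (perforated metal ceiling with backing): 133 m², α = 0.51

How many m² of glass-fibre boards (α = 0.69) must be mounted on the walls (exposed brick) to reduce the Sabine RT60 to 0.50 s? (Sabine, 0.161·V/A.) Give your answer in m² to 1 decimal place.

Total absorption A₁ = 230.3*0.05 + 133*0.01 + 133*0.51
  = 11.515 + 1.330 + 67.830 = 80.675 m² sabins.
V = 651.7 m³. Target absorption A₂ = 0.161 × 651.7 / 0.50 = 209.847 sabins.
ΔA needed = 209.847 − 80.675 = 129.172 sabins.
Each m² of panel replacing the walls (exposed brick) adds (0.69 − 0.05) = 0.64 sabins.
Panel area = 129.172 / 0.64 = 201.8 m².

201.8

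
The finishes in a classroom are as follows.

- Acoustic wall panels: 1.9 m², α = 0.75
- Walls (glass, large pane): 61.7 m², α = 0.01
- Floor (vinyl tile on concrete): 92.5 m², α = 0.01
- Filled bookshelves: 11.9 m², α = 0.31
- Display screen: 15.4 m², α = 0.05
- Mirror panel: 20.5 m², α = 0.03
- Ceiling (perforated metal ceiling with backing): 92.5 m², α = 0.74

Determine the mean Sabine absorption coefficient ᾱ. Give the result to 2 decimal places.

0.26

S = Σ Sᵢ = 1.9 + 61.7 + 92.5 + 11.9 + 15.4 + 20.5 + 92.5 = 296.4 m².
Weighted sum Σ Sα = 76.491.
ᾱ = 76.491 / 296.4 = 0.26.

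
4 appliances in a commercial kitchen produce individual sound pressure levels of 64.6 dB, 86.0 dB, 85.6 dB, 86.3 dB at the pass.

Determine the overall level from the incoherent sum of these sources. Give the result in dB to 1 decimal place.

Converting to relative power and adding: 10^(64.6/10) + 10^(86.0/10) + 10^(85.6/10) + 10^(86.3/10) = 1.191e+09.
Combined level = 10 log₁₀(1.191e+09) = 90.8 dB.

90.8 dB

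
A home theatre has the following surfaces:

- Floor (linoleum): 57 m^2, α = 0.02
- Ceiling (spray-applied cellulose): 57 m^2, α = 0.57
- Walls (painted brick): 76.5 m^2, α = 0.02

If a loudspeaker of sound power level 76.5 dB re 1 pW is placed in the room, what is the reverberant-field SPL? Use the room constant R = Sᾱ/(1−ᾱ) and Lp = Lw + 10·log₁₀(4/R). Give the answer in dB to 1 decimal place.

66.2 dB

Σ(Sᵢαᵢ) = 57·0.02 + 57·0.57 + 76.5·0.02 = 35.160; total area S = 190.5 m^2.
ᾱ = 0.1846, so room constant R = A/(1−ᾱ) = 43.120 m^2.
Lp = 76.5 + 10·log₁₀(4/43.120) = 76.5 + (-10.33) = 66.2 dB.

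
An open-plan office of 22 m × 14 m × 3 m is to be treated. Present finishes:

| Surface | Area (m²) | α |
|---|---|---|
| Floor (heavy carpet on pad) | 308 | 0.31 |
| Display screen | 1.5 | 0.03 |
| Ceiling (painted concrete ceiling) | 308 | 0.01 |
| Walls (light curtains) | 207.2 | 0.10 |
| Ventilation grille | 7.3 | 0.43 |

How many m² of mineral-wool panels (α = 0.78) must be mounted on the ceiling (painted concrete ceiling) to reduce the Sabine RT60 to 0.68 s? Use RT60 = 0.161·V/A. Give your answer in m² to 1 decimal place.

Total absorption A₁ = 308·0.31 + 1.5·0.03 + 308·0.01 + 207.2·0.10 + 7.3·0.43
  = 95.480 + 0.045 + 3.080 + 20.720 + 3.139 = 122.464 m² sabins.
V = 924 m³. Target absorption A₂ = 0.161 × 924 / 0.68 = 218.771 sabins.
Absorption to add: 218.771 − 122.464 = 96.307 sabins.
Net gain per m²: Δα = 0.78 − 0.01 = 0.77.
Panel area = 96.307 / 0.77 = 125.1 m².

125.1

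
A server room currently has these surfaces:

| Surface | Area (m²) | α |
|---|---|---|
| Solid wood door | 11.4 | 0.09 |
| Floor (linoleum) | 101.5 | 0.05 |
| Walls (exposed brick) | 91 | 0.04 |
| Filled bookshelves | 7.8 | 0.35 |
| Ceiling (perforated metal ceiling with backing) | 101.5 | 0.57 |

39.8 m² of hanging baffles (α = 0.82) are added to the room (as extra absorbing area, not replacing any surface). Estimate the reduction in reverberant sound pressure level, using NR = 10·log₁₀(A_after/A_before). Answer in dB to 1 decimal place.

1.7 dB

Summing Sᵢαᵢ: 1.026 + 5.075 + 3.640 + 2.730 + 57.855 → A_before = 70.326 sabins.
Treatment contributes 39.8·0.82 = 32.636 sabins.
A_after = 70.326 + 32.636 = 102.962 sabins.
NR = 10·log₁₀(102.962/70.326) = 1.7 dB.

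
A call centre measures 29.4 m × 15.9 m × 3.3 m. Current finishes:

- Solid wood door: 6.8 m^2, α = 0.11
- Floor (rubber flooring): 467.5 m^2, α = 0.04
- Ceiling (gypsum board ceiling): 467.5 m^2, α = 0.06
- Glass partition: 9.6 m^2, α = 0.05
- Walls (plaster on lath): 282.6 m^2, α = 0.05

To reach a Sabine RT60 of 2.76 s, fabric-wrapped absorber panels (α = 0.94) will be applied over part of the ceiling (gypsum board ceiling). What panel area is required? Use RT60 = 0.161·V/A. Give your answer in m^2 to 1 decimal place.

A₁ = Σ Sᵢαᵢ = 6.8*0.11 + 467.5*0.04 + 467.5*0.06 + 9.6*0.05 + 282.6*0.05 = 62.108 sabins.
V = 1542.618 m³. Target absorption A₂ = 0.161 × 1542.618 / 2.76 = 89.986 sabins.
ΔA needed = 89.986 − 62.108 = 27.878 sabins.
Net gain per m^2: Δα = 0.94 − 0.06 = 0.88.
Panel area = 27.878 / 0.88 = 31.7 m^2.

31.7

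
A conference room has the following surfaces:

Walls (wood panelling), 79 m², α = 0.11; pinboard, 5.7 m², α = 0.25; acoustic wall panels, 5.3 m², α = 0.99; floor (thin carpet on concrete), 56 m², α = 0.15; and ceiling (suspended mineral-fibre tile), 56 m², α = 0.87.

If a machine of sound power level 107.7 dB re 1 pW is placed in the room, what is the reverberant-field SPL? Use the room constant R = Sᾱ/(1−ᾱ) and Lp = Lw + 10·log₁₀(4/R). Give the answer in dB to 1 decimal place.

93.2 dB

A = 72.482 sabins; S = 202.0 m².
ᾱ = 0.3588, so room constant R = A/(1−ᾱ) = 113.041 m².
Lp = Lw + 10 log₁₀(4/R) = 107.7 -14.51 = 93.2 dB.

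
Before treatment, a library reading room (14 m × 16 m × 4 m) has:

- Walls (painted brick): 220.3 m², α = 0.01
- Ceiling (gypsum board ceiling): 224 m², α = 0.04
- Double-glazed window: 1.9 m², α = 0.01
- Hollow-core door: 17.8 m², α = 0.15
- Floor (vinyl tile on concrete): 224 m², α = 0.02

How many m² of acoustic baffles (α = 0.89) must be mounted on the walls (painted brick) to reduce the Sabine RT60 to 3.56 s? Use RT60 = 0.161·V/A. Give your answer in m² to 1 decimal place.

25.2

Total absorption A₁ = 220.3*0.01 + 224*0.04 + 1.9*0.01 + 17.8*0.15 + 224*0.02
  = 2.203 + 8.960 + 0.019 + 2.670 + 4.480 = 18.332 m² sabins.
V = 896 m³. Target absorption A₂ = 0.161 × 896 / 3.56 = 40.521 sabins.
ΔA needed = 40.521 − 18.332 = 22.189 sabins.
Net gain per m²: Δα = 0.89 − 0.01 = 0.88.
Panel area = 22.189 / 0.88 = 25.2 m².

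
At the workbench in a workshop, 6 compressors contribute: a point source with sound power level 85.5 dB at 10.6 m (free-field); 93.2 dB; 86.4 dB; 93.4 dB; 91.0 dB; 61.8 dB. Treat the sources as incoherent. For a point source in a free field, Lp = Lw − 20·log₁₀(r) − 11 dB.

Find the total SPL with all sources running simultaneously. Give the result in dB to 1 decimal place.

Source at 10.6 m: Lp = 85.5 − 20·log₁₀(10.6) − 11 = 54.0 dB.
Sum in the linear (power) domain: Σ 10^(Lᵢ/10) = 10^(54.0/10) + 10^(93.2/10) + 10^(86.4/10) + 10^(93.4/10) + 10^(91.0/10) + 10^(61.8/10) = 5.974e+09.
Combined level = 10 log₁₀(5.974e+09) = 97.8 dB.

97.8 dB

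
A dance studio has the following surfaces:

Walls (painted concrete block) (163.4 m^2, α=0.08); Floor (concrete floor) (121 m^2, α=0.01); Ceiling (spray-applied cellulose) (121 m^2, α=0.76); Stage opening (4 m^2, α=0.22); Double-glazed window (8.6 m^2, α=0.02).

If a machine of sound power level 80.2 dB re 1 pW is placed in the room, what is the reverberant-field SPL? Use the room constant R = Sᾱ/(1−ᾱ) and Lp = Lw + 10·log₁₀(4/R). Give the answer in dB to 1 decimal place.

64.6 dB

A = 107.294 sabins; S = 418.0 m^2.
ᾱ = 0.2567, so room constant R = A/(1−ᾱ) = 144.348 m^2.
Lp = 80.2 + 10·log₁₀(4/144.348) = 80.2 + (-15.57) = 64.6 dB.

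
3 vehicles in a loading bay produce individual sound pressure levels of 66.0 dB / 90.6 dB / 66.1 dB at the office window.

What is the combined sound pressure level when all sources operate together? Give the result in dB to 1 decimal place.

90.6 dB

Converting to relative power and adding: 10^(66.0/10) + 10^(90.6/10) + 10^(66.1/10) = 1.156e+09.
L_total = 10·log₁₀(1.156e+09) = 90.6 dB.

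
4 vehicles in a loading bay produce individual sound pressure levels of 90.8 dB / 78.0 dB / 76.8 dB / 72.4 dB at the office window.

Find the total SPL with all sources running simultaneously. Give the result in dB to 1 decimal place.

Σ 10^(Lᵢ/10) = 1.331e+09.
L_total = 10·log₁₀(1.331e+09) = 91.2 dB.

91.2 dB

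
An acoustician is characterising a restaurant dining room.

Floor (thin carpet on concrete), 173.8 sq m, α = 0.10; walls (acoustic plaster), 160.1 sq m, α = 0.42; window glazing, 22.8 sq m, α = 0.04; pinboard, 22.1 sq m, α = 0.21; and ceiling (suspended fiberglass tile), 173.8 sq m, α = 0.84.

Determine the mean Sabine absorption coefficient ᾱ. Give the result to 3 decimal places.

0.427

S = Σ Sᵢ = 173.8 + 160.1 + 22.8 + 22.1 + 173.8 = 552.6 sq m.
Σ(Sᵢαᵢ) = 173.8*0.10 + 160.1*0.42 + 22.8*0.04 + 22.1*0.21 + 173.8*0.84 = 236.167.
ᾱ = 236.167 / 552.6 = 0.427.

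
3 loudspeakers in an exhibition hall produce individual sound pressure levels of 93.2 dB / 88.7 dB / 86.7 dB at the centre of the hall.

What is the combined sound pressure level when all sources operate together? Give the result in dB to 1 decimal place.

Σ 10^(Lᵢ/10) = 3.298e+09.
Back to dB: 10·log₁₀ Σ = 95.2 dB.

95.2 dB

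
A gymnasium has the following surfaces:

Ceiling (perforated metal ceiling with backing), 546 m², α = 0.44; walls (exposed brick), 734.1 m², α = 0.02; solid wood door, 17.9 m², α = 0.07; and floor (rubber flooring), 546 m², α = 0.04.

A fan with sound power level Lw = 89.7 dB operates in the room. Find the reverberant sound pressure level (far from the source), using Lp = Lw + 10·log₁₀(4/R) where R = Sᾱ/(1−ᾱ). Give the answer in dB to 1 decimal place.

70.6 dB

A = 278.015 sabins; S = 1844.0 m².
ᾱ = 278.015/1844.0 = 0.1508; R = Sᾱ/(1−ᾱ) = 278.015/(1−0.1508) = 327.385 m².
Lp = Lw + 10 log₁₀(4/R) = 89.7 -19.13 = 70.6 dB.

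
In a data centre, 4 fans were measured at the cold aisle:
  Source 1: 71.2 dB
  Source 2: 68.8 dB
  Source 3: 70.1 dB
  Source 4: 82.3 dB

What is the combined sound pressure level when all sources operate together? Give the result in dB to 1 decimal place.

83.0 dB

Σ 10^(Lᵢ/10) = 2.008e+08.
L_total = 10·log₁₀(2.008e+08) = 83.0 dB.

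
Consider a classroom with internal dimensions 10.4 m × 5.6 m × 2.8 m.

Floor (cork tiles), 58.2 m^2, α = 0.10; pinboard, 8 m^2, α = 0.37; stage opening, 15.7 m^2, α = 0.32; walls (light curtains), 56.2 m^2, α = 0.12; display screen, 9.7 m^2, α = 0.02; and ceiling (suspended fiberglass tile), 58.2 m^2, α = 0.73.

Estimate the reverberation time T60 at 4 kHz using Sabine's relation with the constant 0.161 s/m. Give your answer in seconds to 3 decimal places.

0.415 s

A = Σ Sᵢαᵢ = 58.2·0.10 + 8·0.37 + 15.7·0.32 + 56.2·0.12 + 9.7·0.02 + 58.2·0.73 = 63.228 sabins.
V = 10.4·5.6·2.8 = 163.072 m³.
RT60 = 0.161 · V / A = 0.161 × 163.072 / 63.228 = 0.415 s.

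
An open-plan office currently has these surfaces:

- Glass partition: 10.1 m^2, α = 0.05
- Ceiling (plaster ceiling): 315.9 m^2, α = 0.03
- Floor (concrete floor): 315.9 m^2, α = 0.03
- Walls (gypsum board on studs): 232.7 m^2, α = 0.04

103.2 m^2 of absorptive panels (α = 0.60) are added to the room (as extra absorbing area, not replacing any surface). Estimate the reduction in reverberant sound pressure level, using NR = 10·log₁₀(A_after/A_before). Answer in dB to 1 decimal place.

5.0 dB

Summing Sᵢαᵢ: 0.505 + 9.477 + 9.477 + 9.308 → A_before = 28.767 sabins.
Treatment contributes 103.2·0.60 = 61.920 sabins.
New total A_after = 90.687 sabins.
Reduction = 10 log₁₀(A_after/A_before) = 10 log₁₀(3.1525) = 5.0 dB.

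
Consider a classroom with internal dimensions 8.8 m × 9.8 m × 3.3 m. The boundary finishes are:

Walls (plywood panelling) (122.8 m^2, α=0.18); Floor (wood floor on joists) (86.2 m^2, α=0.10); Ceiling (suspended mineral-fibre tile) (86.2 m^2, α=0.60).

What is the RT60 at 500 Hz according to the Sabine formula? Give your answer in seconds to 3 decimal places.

0.556 s

Total absorption A = 122.8*0.18 + 86.2*0.10 + 86.2*0.60
  = 22.104 + 8.620 + 51.720 = 82.444 m^2 sabins.
V = 8.8·9.8·3.3 = 284.592 m³.
T = 0.161 V/A = 0.161·284.592/82.444 = 0.556 s.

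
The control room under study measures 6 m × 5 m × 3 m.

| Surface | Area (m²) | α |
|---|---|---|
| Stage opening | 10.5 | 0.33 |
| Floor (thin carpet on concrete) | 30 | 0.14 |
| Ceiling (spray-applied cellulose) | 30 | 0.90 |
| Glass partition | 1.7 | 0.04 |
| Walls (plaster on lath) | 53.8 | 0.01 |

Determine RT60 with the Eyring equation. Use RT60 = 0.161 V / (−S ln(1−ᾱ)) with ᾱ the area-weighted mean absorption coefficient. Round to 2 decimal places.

0.35 s

S = Σ Sᵢ = 126.0 m².
Σ(Sᵢαᵢ) = 10.5×0.33 + 30×0.14 + 30×0.90 + 1.7×0.04 + 53.8×0.01 = 35.271.
Mean coefficient ᾱ = A/S = 0.2799.
Eyring denominator: −S ln(1−ᾱ) = 41.374.
V = 6 × 5 × 3 = 90 m³.
RT60 = 0.161 × 90 / 41.374 = 0.35 s.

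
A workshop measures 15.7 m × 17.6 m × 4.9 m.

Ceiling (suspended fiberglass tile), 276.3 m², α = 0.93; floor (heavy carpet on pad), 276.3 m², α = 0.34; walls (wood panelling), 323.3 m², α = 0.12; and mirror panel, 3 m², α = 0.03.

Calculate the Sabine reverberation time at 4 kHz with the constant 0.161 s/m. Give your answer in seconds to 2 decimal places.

0.56 seconds

A = Σ Sᵢαᵢ = 276.3*0.93 + 276.3*0.34 + 323.3*0.12 + 3*0.03 = 389.787 sabins.
V = 15.7·17.6·4.9 = 1353.968 m³.
Sabine: RT60 = 0.161 × 1353.968 / 389.787 = 0.56 s.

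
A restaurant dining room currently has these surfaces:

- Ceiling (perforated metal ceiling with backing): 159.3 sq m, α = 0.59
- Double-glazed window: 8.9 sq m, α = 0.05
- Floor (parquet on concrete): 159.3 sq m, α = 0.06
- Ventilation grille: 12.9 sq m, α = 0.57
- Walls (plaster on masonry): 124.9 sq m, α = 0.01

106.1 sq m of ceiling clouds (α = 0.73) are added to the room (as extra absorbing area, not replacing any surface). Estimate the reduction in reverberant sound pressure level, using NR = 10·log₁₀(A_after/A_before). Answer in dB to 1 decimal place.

Summing Sᵢαᵢ: 93.987 + 0.445 + 9.558 + 7.353 + 1.249 → A_before = 112.592 sabins.
Treatment contributes 106.1·0.73 = 77.453 sabins.
New total A_after = 190.045 sabins.
Reduction = 10 log₁₀(A_after/A_before) = 10 log₁₀(1.6879) = 2.3 dB.

2.3 dB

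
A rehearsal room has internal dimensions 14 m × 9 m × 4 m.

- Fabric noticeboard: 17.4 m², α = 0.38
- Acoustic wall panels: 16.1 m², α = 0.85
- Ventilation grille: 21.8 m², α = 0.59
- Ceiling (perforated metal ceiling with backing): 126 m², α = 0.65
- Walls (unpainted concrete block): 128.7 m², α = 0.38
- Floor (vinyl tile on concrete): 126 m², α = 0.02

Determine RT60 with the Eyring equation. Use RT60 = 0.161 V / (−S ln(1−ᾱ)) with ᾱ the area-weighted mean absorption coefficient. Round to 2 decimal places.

Total surface area S = 17.4 + 16.1 + 21.8 + 126 + 128.7 + 126 = 436.0 m².
Σ(Sᵢαᵢ) = 17.4×0.38 + 16.1×0.85 + 21.8×0.59 + 126×0.65 + 128.7×0.38 + 126×0.02 = 166.485.
Mean coefficient ᾱ = A/S = 0.3818.
−S·ln(1−ᾱ) = −436.0 × ln(1 − 0.3818) = 209.691.
V = 14 × 9 × 4 = 504 m³.
RT60 = 0.161 × 504 / 209.691 = 0.39 s.

0.39 s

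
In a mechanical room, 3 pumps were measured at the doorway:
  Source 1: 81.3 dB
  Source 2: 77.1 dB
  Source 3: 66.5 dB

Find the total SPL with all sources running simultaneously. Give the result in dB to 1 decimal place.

Converting to relative power and adding: 10^(81.3/10) + 10^(77.1/10) + 10^(66.5/10) = 1.906e+08.
Back to dB: 10·log₁₀ Σ = 82.8 dB.

82.8 dB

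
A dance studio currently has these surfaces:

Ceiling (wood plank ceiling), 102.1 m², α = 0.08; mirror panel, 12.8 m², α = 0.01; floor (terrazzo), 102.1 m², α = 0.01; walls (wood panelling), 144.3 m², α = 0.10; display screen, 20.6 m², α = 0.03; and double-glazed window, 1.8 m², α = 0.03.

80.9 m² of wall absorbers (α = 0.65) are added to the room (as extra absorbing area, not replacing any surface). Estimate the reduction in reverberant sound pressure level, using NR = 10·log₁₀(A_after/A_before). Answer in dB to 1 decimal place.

5.0 dB

A_before = Σ Sᵢαᵢ = 102.1·0.08 + 12.8·0.01 + 102.1·0.01 + 144.3·0.10 + 20.6·0.03 + 1.8·0.03 = 24.419 sabins.
Added absorption = 80.9 × 0.65 = 52.585 sabins.
A_after = 24.419 + 52.585 = 77.004 sabins.
Reduction = 10 log₁₀(A_after/A_before) = 10 log₁₀(3.1534) = 5.0 dB.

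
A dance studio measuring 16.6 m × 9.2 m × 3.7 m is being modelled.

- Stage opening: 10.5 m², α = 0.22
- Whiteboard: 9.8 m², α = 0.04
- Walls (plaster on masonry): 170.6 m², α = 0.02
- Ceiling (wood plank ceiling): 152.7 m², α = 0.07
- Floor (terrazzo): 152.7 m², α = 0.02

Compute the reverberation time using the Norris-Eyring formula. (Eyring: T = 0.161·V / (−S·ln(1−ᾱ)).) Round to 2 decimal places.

Total surface area S = 10.5 + 9.8 + 170.6 + 152.7 + 152.7 = 496.3 m².
Σ(Sᵢαᵢ) = 10.5·0.22 + 9.8·0.04 + 170.6·0.02 + 152.7·0.07 + 152.7·0.02 = 19.857.
Mean coefficient ᾱ = A/S = 0.0400.
Eyring denominator: −S ln(1−ᾱ) = 20.260.
V = 16.6 × 9.2 × 3.7 = 565.064 m³.
T = 0.161·V/[−S·ln(1−ᾱ)] = 0.161·565.064/20.260 = 4.49 s.

4.49 sec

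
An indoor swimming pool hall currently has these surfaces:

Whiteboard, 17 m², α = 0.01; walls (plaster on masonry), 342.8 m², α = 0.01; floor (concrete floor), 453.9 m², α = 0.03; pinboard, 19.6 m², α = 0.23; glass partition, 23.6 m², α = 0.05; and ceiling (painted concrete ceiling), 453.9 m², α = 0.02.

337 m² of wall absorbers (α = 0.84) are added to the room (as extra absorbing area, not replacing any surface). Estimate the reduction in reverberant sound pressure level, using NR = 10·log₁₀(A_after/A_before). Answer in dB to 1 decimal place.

Equivalent absorption area: A_before = 17×0.01 + 342.8×0.01 + 453.9×0.03 + 19.6×0.23 + 23.6×0.05 + 453.9×0.02 = 31.981 m².
Treatment contributes 337·0.84 = 283.080 sabins.
New total A_after = 315.061 sabins.
NR = 10·log₁₀(315.061/31.981) = 9.9 dB.

9.9 dB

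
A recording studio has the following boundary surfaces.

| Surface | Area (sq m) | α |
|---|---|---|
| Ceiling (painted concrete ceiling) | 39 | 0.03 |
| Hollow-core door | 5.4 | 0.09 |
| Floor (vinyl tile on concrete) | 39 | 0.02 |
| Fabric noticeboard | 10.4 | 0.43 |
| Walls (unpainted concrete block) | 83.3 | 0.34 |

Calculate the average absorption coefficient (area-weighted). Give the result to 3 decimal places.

S = Σ Sᵢ = 39 + 5.4 + 39 + 10.4 + 83.3 = 177.1 sq m.
Σ(Sᵢαᵢ) = 39×0.03 + 5.4×0.09 + 39×0.02 + 10.4×0.43 + 83.3×0.34 = 35.230.
ᾱ = A/S = 0.199.

0.199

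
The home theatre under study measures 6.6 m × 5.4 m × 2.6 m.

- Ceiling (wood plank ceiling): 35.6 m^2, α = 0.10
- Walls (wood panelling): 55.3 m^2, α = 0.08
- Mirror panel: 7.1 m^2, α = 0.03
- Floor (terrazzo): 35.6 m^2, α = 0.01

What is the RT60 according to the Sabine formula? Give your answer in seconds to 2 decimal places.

Summing Sᵢαᵢ: 3.560 + 4.424 + 0.213 + 0.356 → A = 8.553 sabins.
Room volume: 92.664 m³.
RT60 = 0.161 · V / A = 0.161 × 92.664 / 8.553 = 1.74 s.

1.74 s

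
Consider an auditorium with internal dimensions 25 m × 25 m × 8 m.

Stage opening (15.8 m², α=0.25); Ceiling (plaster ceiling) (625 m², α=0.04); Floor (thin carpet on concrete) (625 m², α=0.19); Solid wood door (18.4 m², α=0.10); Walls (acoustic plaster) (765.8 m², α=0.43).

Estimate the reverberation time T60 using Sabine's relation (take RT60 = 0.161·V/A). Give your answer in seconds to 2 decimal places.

1.68 s

Summing Sᵢαᵢ: 3.950 + 25.000 + 118.750 + 1.840 + 329.294 → A = 478.834 sabins.
Room volume: 5000 m³.
Sabine: RT60 = 0.161 × 5000 / 478.834 = 1.68 s.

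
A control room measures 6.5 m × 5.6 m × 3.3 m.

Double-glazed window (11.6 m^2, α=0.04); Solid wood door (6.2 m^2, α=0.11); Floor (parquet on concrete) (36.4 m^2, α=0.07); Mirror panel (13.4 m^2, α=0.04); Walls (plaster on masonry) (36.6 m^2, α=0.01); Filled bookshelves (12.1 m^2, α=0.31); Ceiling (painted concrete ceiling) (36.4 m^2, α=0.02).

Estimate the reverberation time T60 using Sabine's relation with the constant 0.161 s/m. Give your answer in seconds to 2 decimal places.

Total absorption A = 11.6×0.04 + 6.2×0.11 + 36.4×0.07 + 13.4×0.04 + 36.6×0.01 + 12.1×0.31 + 36.4×0.02
  = 0.464 + 0.682 + 2.548 + 0.536 + 0.366 + 3.751 + 0.728 = 9.075 m^2 sabins.
Room volume: 120.12 m³.
RT60 = 0.161 · V / A = 0.161 × 120.12 / 9.075 = 2.13 s.

2.13 seconds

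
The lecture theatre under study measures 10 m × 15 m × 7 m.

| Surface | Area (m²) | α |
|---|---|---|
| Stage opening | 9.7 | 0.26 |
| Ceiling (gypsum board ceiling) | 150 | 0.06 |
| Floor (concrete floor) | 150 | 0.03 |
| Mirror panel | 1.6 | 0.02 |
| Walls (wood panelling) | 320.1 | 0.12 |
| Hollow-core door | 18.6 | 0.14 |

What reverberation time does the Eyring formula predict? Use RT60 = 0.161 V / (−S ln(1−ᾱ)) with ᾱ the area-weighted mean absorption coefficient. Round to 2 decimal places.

2.83 s

S = Σ Sᵢ = 650.0 m².
Σ(Sᵢαᵢ) = 9.7×0.26 + 150×0.06 + 150×0.03 + 1.6×0.02 + 320.1×0.12 + 18.6×0.14 = 57.070.
ᾱ = 57.070 / 650.0 = 0.0878.
−S·ln(1−ᾱ) = −650.0 × ln(1 − 0.0878) = 59.732.
V = 10 × 15 × 7 = 1050 m³.
RT60 = 0.161 × 1050 / 59.732 = 2.83 s.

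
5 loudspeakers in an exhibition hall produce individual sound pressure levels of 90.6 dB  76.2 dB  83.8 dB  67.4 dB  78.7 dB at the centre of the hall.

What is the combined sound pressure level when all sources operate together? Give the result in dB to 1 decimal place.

91.8 dB

Sum in the linear (power) domain: Σ 10^(Lᵢ/10) = 10^(90.6/10) + 10^(76.2/10) + 10^(83.8/10) + 10^(67.4/10) + 10^(78.7/10) = 1.509e+09.
Back to dB: 10·log₁₀ Σ = 91.8 dB.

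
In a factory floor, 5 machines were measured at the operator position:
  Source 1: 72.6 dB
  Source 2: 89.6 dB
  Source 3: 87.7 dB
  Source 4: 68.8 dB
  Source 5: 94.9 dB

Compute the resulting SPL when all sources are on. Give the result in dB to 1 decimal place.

96.6 dB

Converting to relative power and adding: 10^(72.6/10) + 10^(89.6/10) + 10^(87.7/10) + 10^(68.8/10) + 10^(94.9/10) = 4.617e+09.
Back to dB: 10·log₁₀ Σ = 96.6 dB.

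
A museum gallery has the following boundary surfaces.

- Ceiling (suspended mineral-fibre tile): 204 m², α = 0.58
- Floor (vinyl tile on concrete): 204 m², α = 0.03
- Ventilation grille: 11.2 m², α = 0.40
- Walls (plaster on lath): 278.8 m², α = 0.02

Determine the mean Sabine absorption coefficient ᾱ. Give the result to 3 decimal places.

S = Σ Sᵢ = 204 + 204 + 11.2 + 278.8 = 698.0 m².
Weighted sum Σ Sα = 134.496.
ᾱ = 134.496 / 698.0 = 0.193.

0.193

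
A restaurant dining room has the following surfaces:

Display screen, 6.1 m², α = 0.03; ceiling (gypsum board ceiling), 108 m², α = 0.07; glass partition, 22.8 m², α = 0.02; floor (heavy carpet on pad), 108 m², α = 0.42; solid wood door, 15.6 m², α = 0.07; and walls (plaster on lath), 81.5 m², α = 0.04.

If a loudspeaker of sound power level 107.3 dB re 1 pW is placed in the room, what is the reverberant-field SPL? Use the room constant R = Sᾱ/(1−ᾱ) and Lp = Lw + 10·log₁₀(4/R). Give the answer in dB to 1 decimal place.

94.9 dB

A = 57.911 sabins; S = 342.0 m².
ᾱ = 0.1693, so room constant R = A/(1−ᾱ) = 69.713 m².
Lp = 107.3 + 10·log₁₀(4/69.713) = 107.3 + (-12.41) = 94.9 dB.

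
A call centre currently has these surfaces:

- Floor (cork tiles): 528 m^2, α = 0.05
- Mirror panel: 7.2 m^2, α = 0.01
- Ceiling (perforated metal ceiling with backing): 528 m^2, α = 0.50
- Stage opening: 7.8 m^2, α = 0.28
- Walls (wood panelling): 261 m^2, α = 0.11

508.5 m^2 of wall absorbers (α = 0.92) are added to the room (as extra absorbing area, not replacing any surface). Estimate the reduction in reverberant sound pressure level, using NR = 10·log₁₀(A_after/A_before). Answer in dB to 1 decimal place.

3.9 dB

A_before = Σ Sᵢαᵢ = 528*0.05 + 7.2*0.01 + 528*0.50 + 7.8*0.28 + 261*0.11 = 321.366 sabins.
Added absorption = 508.5 × 0.92 = 467.820 sabins.
New total A_after = 789.186 sabins.
Reduction = 10 log₁₀(A_after/A_before) = 10 log₁₀(2.4557) = 3.9 dB.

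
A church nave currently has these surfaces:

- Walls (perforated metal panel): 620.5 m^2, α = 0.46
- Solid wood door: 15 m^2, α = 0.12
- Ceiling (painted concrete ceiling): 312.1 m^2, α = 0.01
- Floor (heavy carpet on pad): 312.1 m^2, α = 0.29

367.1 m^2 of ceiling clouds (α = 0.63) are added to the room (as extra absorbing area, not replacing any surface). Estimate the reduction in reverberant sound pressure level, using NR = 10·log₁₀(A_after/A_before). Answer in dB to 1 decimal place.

2.1 dB

Total absorption A_before = 620.5·0.46 + 15·0.12 + 312.1·0.01 + 312.1·0.29
  = 285.430 + 1.800 + 3.121 + 90.509 = 380.860 m^2 sabins.
Added absorption = 367.1 × 0.63 = 231.273 sabins.
A_after = 380.860 + 231.273 = 612.133 sabins.
NR = 10·log₁₀(612.133/380.860) = 2.1 dB.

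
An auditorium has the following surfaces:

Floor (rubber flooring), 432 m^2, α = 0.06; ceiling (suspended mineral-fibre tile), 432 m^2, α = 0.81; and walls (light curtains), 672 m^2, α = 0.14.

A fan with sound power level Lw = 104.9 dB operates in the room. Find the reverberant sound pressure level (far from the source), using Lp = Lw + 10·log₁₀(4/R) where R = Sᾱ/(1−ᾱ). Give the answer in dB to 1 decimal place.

82.6 dB

Σ(Sᵢαᵢ) = 432·0.06 + 432·0.81 + 672·0.14 = 469.920; total area S = 1536.0 m^2.
ᾱ = 0.3059, so room constant R = A/(1−ᾱ) = 677.021 m^2.
Lp = 104.9 + 10·log₁₀(4/677.021) = 104.9 + (-22.29) = 82.6 dB.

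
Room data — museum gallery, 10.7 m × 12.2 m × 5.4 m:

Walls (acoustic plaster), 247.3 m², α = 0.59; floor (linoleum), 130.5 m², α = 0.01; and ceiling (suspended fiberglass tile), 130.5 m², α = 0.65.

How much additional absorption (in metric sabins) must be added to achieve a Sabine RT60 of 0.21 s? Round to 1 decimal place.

Total absorption A₁ = 247.3×0.59 + 130.5×0.01 + 130.5×0.65
  = 145.907 + 1.305 + 84.825 = 232.037 m² sabins.
Target A₂ = 0.161·704.916/0.21 = 540.436 sabins (V = 704.916 m³).
ΔA = A₂ − A₁ = 540.436 − 232.037 = 308.4 sabins.

308.4 sabins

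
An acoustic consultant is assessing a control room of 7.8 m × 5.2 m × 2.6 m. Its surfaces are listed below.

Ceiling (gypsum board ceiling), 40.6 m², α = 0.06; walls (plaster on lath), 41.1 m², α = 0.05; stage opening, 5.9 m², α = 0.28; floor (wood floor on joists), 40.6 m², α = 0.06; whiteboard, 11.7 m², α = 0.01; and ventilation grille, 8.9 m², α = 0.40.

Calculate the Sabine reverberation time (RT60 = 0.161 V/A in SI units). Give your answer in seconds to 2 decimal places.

1.39 sec

A = Σ Sᵢαᵢ = 40.6*0.06 + 41.1*0.05 + 5.9*0.28 + 40.6*0.06 + 11.7*0.01 + 8.9*0.40 = 12.256 sabins.
Volume V = 7.8 × 5.2 × 2.6 = 105.456 m³.
T = 0.161 V/A = 0.161·105.456/12.256 = 1.39 s.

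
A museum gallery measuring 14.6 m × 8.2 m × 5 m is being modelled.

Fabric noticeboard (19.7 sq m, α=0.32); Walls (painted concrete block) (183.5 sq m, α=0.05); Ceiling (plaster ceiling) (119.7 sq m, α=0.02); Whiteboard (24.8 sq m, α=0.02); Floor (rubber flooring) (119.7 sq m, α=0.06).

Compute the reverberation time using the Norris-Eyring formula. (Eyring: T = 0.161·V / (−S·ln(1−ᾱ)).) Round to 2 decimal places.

3.67 s

Total surface area S = 19.7 + 183.5 + 119.7 + 24.8 + 119.7 = 467.4 sq m.
Σ(Sᵢαᵢ) = 19.7·0.32 + 183.5·0.05 + 119.7·0.02 + 24.8·0.02 + 119.7·0.06 = 25.551.
ᾱ = 25.551 / 467.4 = 0.0547.
−S·ln(1−ᾱ) = −467.4 × ln(1 − 0.0547) = 26.293.
V = 14.6 × 8.2 × 5 = 598.6 m³.
RT60 = 0.161 × 598.6 / 26.293 = 3.67 s.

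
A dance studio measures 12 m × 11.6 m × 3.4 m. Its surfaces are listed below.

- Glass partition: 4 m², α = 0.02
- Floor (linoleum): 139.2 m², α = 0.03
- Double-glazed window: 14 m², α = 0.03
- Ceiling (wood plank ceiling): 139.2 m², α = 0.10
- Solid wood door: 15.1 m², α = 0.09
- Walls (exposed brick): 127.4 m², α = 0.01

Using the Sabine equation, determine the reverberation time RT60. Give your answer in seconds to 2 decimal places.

Equivalent absorption area: A = 4·0.02 + 139.2·0.03 + 14·0.03 + 139.2·0.10 + 15.1·0.09 + 127.4·0.01 = 21.229 m².
Volume V = 12 × 11.6 × 3.4 = 473.28 m³.
T = 0.161 V/A = 0.161·473.28/21.229 = 3.59 s.

3.59 seconds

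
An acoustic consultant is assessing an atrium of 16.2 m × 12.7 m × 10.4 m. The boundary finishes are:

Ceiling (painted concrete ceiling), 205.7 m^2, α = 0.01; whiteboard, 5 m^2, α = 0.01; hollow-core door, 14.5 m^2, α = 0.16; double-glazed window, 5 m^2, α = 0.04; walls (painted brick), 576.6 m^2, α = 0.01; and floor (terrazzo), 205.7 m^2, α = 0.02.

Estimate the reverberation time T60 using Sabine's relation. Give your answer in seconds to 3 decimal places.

23.747 s

Total absorption A = 205.7*0.01 + 5*0.01 + 14.5*0.16 + 5*0.04 + 576.6*0.01 + 205.7*0.02
  = 2.057 + 0.050 + 2.320 + 0.200 + 5.766 + 4.114 = 14.507 m^2 sabins.
V = 16.2·12.7·10.4 = 2139.696 m³.
Sabine: RT60 = 0.161 × 2139.696 / 14.507 = 23.747 s.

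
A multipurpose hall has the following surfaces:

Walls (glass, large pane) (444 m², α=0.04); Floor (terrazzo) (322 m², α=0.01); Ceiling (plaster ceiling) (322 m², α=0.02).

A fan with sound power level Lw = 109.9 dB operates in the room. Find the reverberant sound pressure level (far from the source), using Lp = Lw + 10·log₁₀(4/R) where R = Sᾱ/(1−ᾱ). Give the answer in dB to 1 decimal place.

A = 27.420 sabins; S = 1088.0 m².
ᾱ = 0.0252, so room constant R = A/(1−ᾱ) = 28.129 m².
Lp = 109.9 + 10·log₁₀(4/28.129) = 109.9 + (-8.47) = 101.4 dB.

101.4 dB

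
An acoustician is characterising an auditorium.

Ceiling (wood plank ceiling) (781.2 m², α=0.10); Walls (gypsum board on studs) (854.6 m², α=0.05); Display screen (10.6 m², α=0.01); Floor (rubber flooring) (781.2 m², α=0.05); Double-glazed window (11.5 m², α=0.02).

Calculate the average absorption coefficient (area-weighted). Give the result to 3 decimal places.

0.066

Total surface area S = 2439.1 m².
A = 781.2×0.10 + 854.6×0.05 + 10.6×0.01 + 781.2×0.05 + 11.5×0.02 = 160.246 sabins.
ᾱ = A/S = 0.066.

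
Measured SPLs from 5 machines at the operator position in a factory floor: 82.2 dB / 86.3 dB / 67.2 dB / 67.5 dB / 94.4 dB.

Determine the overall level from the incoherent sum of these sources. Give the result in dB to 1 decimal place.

Σ 10^(Lᵢ/10) = 3.358e+09.
L_total = 10·log₁₀(3.358e+09) = 95.3 dB.

95.3 dB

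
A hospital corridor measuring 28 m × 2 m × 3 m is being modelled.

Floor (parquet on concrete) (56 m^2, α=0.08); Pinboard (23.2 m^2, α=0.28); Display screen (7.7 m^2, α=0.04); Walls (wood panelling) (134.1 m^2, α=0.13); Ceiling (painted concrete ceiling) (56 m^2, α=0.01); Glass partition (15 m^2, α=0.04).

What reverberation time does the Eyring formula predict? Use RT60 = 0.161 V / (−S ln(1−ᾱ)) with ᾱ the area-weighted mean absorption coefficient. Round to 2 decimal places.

S = Σ Sᵢ = 292.0 m^2.
Absorption A = 56×0.08 + 23.2×0.28 + 7.7×0.04 + 134.1×0.13 + 56×0.01 + 15×0.04 = 29.877 sabins.
Mean coefficient ᾱ = A/S = 0.1023.
Eyring denominator: −S ln(1−ᾱ) = 31.512.
V = 28 × 2 × 3 = 168 m³.
T = 0.161·V/[−S·ln(1−ᾱ)] = 0.161·168/31.512 = 0.86 s.

0.86 seconds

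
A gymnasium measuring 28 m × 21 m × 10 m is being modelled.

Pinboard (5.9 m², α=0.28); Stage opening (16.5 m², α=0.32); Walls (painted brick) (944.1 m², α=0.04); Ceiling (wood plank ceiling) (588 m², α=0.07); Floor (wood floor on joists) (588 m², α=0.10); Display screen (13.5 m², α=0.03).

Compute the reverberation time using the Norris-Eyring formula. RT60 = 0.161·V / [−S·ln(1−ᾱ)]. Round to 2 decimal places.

S = Σ Sᵢ = 2156.0 m².
Absorption A = 5.9·0.28 + 16.5·0.32 + 944.1·0.04 + 588·0.07 + 588·0.10 + 13.5·0.03 = 145.061 sabins.
Mean coefficient ᾱ = A/S = 0.0673.
−S·ln(1−ᾱ) = −2156.0 × ln(1 − 0.0673) = 150.212.
V = 28 × 21 × 10 = 5880 m³.
T = 0.161·V/[−S·ln(1−ᾱ)] = 0.161·5880/150.212 = 6.30 s.

6.30 s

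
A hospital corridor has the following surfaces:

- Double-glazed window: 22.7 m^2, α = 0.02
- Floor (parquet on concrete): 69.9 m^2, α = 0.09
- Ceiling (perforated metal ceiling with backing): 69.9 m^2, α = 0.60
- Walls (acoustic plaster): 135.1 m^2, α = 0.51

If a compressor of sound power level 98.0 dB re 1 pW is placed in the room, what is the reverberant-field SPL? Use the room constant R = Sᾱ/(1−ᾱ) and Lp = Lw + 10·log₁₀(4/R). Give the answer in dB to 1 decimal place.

Σ(Sᵢαᵢ) = 22.7·0.02 + 69.9·0.09 + 69.9·0.60 + 135.1·0.51 = 117.586; total area S = 297.6 m^2.
ᾱ = 0.3951, so room constant R = A/(1−ᾱ) = 194.389 m^2.
Lp = 98.0 + 10·log₁₀(4/194.389) = 98.0 + (-16.87) = 81.1 dB.

81.1 dB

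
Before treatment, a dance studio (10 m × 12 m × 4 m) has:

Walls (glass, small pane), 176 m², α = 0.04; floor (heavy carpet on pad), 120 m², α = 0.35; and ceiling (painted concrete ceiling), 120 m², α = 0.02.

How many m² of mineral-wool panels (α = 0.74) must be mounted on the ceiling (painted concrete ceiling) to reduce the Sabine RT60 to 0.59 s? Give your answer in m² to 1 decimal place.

Equivalent absorption area: A₁ = 176×0.04 + 120×0.35 + 120×0.02 = 51.440 m².
V = 480 m³. Target absorption A₂ = 0.161 × 480 / 0.59 = 130.983 sabins.
Absorption to add: 130.983 − 51.440 = 79.543 sabins.
Each m² of panel replacing the ceiling (painted concrete ceiling) adds (0.74 − 0.02) = 0.72 sabins.
Panel area = 79.543 / 0.72 = 110.5 m².

110.5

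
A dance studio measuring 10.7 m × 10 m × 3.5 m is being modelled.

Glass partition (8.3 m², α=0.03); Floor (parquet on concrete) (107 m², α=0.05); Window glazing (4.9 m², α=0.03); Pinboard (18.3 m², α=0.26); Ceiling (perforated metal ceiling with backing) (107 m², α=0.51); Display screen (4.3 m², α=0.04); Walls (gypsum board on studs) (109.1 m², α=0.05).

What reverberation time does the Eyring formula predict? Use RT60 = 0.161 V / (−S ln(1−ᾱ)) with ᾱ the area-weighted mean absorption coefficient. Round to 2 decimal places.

0.77 seconds

S = Σ Sᵢ = 358.9 m².
Σ(Sᵢαᵢ) = 8.3×0.03 + 107×0.05 + 4.9×0.03 + 18.3×0.26 + 107×0.51 + 4.3×0.04 + 109.1×0.05 = 70.701.
Mean coefficient ᾱ = A/S = 0.1970.
Eyring denominator: −S ln(1−ᾱ) = 78.743.
V = 10.7 × 10 × 3.5 = 374.5 m³.
RT60 = 0.161 × 374.5 / 78.743 = 0.77 s.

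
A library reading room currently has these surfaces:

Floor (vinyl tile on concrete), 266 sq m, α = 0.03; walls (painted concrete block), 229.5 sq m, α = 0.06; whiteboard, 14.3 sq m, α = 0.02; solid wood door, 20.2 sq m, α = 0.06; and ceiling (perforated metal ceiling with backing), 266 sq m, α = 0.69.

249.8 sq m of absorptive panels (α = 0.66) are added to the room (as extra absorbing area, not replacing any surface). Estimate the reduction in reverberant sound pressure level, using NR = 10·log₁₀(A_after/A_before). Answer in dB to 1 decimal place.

Total absorption A_before = 266*0.03 + 229.5*0.06 + 14.3*0.02 + 20.2*0.06 + 266*0.69
  = 7.980 + 13.770 + 0.286 + 1.212 + 183.540 = 206.788 sq m sabins.
Treatment contributes 249.8·0.66 = 164.868 sabins.
A_after = 206.788 + 164.868 = 371.656 sabins.
NR = 10·log₁₀(371.656/206.788) = 2.5 dB.

2.5 dB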